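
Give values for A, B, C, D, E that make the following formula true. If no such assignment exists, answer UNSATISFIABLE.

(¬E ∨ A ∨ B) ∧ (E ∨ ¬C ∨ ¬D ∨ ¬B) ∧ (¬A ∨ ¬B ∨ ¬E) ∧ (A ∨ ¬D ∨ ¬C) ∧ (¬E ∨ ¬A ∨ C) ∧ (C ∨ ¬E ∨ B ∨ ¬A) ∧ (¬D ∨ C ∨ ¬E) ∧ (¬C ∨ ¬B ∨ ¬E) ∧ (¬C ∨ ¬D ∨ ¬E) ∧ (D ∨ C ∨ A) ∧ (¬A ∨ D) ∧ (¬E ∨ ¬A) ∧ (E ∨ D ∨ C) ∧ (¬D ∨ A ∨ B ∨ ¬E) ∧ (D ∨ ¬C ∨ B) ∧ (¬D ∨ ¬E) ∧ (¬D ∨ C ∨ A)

A=True, B=False, C=True, D=True, E=False

Try A = True.
(D) alone gives D = True.
(¬E) alone gives E = False.
Try C = True.
(¬B) alone gives B = False.
Every clause now holds.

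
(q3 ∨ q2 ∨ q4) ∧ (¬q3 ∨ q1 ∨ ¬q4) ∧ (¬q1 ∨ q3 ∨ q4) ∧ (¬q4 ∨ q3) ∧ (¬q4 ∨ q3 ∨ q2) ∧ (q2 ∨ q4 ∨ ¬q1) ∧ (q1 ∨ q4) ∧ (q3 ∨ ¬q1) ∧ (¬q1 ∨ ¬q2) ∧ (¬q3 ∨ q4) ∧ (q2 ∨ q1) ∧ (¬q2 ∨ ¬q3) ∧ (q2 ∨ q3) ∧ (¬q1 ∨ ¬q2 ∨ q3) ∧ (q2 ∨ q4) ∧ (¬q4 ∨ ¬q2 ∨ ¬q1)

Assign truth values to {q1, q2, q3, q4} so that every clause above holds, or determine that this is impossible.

Case q4 = True:
From the singleton clause (q3), q3 = True.
From the singleton clause (q1), q1 = True.
From the singleton clause (¬q2), q2 = False.
This assignment satisfies each clause.

q1: True; q2: False; q3: True; q4: True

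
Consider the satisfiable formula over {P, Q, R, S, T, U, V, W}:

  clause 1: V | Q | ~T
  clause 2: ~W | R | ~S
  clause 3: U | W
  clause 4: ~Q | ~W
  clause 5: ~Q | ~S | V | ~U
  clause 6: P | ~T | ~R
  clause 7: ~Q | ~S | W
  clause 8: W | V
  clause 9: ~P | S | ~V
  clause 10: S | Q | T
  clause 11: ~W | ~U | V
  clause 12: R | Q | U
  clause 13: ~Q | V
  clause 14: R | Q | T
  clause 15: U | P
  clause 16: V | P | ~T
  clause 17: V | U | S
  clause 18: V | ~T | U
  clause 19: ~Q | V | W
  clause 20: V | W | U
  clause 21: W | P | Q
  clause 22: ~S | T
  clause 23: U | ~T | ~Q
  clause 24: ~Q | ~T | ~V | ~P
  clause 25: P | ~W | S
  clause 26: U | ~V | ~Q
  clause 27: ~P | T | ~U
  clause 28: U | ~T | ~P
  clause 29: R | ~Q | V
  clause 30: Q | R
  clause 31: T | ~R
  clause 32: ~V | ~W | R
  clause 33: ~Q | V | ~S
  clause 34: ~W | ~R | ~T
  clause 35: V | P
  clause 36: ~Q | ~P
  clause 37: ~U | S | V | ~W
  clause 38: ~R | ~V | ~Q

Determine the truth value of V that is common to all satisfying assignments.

True

Suppose V = 0.
Unit clause (W) forces W = 1.
Unit clause (~Q) forces Q = 0.
Unit clause (~T) forces T = 0.
Unit clause (S) forces S = 1.
But (~S) is also a unit clause — contradiction.
So every satisfying assignment has V = True.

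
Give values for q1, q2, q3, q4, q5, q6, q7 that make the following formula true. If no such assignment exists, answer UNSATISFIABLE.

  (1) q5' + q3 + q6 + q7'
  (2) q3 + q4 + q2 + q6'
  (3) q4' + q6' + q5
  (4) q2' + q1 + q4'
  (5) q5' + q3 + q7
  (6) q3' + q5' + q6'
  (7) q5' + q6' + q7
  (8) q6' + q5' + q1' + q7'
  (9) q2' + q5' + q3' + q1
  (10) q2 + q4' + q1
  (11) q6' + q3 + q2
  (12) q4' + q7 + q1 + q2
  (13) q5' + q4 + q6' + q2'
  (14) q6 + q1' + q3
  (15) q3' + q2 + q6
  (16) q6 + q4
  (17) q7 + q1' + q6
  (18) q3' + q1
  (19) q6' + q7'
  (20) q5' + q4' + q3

q1 ↦ 1; q2 ↦ 1; q3 ↦ 1; q4 ↦ 1; q5 ↦ 1; q6 ↦ 0; q7 ↦ 1

Branch on q6: set q6 = 0.
From the singleton clause (q4), q4 = 1.
Branch on q2: set q2 = 1.
From the singleton clause (q1), q1 = 1.
From the singleton clause (q3), q3 = 1.
From the singleton clause (q7), q7 = 1.
Every clause is now satisfied; q5 is unconstrained.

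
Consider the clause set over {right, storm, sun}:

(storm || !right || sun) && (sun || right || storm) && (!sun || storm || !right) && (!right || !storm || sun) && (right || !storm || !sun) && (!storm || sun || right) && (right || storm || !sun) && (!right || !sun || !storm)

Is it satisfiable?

Case storm = true:
Case right = false:
From the singleton clause (!sun), sun = false.
That conflicts with the unit clause (sun).
So right must be the other value — set right = true.
From the singleton clause (sun), sun = true.
That conflicts with the unit clause (!sun).
Both values of right lead to a conflict.
So storm must be the other value — set storm = false.
Case right = false:
From the singleton clause (sun), sun = true.
That conflicts with the unit clause (!sun).
So right must be the other value — set right = true.
From the singleton clause (sun), sun = true.
That conflicts with the unit clause (!sun).
Both values of right lead to a conflict.
Both values of storm lead to a conflict.
No assignment satisfies every clause.

Unsatisfiable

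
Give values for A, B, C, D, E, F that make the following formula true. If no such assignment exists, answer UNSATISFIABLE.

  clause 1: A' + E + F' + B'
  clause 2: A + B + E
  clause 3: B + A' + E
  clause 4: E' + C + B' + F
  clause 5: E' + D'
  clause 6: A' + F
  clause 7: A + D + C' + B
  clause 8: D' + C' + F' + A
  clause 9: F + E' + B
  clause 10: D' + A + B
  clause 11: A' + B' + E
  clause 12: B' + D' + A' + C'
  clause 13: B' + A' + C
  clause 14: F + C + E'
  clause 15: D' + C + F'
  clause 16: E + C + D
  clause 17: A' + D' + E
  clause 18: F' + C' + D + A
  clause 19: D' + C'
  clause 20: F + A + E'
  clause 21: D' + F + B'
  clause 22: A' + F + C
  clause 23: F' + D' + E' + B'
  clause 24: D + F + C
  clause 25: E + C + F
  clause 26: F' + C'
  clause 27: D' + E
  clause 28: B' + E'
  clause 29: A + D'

Case E = 1:
From the singleton clause (D'), D = 0.
From the singleton clause (B'), B = 0.
From the singleton clause (F), F = 1.
From the singleton clause (C'), C = 0.
No clause remains; A is free.

A: 0,  B: 0,  C: 0,  D: 0,  E: 1,  F: 1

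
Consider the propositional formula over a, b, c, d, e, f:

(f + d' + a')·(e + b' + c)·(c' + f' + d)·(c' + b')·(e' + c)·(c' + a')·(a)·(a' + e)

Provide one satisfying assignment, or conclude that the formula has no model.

UNSATISFIABLE

Unit clause (a) forces a = 1.
Unit clause (c') forces c = 0.
Unit clause (e') forces e = 0.
Now (e) is unsatisfied and unit — conflict.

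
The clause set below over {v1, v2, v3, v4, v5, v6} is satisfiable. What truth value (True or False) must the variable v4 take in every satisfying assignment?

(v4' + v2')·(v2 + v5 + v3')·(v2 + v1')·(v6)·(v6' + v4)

True

Suppose v4 = 0.
From the singleton clause (v6), v6 = 1.
That conflicts with the unit clause (v6').
So every satisfying assignment has v4 = True.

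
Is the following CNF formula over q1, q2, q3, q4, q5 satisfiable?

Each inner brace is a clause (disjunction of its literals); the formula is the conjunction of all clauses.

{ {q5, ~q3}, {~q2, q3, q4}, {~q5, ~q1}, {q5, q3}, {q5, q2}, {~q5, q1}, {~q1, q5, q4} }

No

Try q5 = 1.
Unit clause (~q1) forces q1 = 0.
Now (q1) is unsatisfied and unit — conflict.
Undo q5 and try q5 = 0.
Unit clause (~q3) forces q3 = 0.
Now (q3) is unsatisfied and unit — conflict.
Neither q5 = 1 nor q5 = 0 works.
No assignment satisfies every clause.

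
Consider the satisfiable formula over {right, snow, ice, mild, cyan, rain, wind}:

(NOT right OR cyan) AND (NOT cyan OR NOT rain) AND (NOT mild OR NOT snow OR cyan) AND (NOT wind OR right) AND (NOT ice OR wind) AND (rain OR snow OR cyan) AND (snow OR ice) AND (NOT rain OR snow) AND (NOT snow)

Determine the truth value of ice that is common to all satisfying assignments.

True

Suppose ice = false.
The clause (snow) is unit, so snow = true.
But (NOT snow) is also a unit clause — contradiction.
So every satisfying assignment has ice = True.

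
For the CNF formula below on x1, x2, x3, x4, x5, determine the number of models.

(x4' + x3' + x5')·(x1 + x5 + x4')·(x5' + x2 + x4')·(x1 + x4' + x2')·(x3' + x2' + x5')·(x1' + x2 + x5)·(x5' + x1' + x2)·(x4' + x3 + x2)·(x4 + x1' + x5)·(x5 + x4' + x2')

9

There are 2^5 = 32 truth assignments over (x1, x2, x3, x4, x5).
Split on x3. With x3 = 1, the clauses containing x3 are satisfied and x3' drops from the rest; 3 of the 2^4 = 16 assignments to the other variables satisfy what remains.
With x3 = 0, by the same count on the reduced clause set, 6 assignments work.
(One model: x1=F, x2=F, x3=F, x4=F, x5=F.)
Total: 3 + 6 = 9.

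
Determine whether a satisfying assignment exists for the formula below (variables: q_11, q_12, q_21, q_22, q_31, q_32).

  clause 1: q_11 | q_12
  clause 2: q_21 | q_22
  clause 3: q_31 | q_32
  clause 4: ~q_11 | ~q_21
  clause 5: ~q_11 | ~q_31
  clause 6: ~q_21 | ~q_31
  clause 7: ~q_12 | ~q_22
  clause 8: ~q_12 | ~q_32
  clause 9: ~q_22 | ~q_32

Try q_11 = 1.
From the singleton clause (~q_21), q_21 = 0.
From the singleton clause (q_22), q_22 = 1.
From the singleton clause (~q_31), q_31 = 0.
From the singleton clause (q_32), q_32 = 1.
Now (~q_32) is unsatisfied and unit — conflict.
That branch fails; take q_11 = 0 instead.
From the singleton clause (q_12), q_12 = 1.
From the singleton clause (~q_22), q_22 = 0.
From the singleton clause (q_21), q_21 = 1.
From the singleton clause (~q_31), q_31 = 0.
From the singleton clause (q_32), q_32 = 1.
Now (~q_32) is unsatisfied and unit — conflict.
Both values of q_11 lead to a conflict.
No assignment satisfies every clause.

No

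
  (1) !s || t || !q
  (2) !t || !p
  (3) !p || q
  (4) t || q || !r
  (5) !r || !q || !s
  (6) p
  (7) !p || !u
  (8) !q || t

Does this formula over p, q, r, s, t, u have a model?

No

Unit clause (p) forces p = true.
Unit clause (!t) forces t = false.
Unit clause (q) forces q = true.
But (!q) is also a unit clause — contradiction.
No assignment satisfies every clause.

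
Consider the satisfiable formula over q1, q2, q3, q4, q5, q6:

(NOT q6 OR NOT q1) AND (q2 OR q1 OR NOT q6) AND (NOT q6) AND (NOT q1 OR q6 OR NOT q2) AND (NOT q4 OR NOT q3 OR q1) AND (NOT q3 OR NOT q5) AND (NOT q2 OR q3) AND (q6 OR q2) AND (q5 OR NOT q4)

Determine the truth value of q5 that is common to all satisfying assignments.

False

Suppose q5 = true.
(NOT q6) alone gives q6 = false.
(NOT q3) alone gives q3 = false.
(NOT q2) alone gives q2 = false.
That conflicts with the unit clause (q2).
So every satisfying assignment has q5 = False.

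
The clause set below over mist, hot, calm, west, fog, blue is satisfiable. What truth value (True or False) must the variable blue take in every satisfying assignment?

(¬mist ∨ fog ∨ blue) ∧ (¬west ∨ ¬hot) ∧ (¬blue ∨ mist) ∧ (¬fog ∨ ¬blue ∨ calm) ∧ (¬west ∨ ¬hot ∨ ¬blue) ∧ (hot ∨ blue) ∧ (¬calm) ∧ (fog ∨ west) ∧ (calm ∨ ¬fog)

Suppose blue = False.
The clause (hot) is unit, so hot = True.
The clause (¬west) is unit, so west = False.
The clause (¬calm) is unit, so calm = False.
The clause (fog) is unit, so fog = True.
Now (¬fog) is unsatisfied and unit — conflict.
So every satisfying assignment has blue = True.

True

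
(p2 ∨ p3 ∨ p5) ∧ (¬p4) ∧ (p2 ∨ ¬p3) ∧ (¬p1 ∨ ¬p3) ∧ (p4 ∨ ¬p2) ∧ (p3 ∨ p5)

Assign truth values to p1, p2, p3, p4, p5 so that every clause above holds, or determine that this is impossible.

The clause (¬p4) is unit, so p4 = False.
The clause (¬p2) is unit, so p2 = False.
The clause (¬p3) is unit, so p3 = False.
The clause (p5) is unit, so p5 = True.
All clauses hold; p1 can take either value.

p1 ↦ True; p2 ↦ False; p3 ↦ False; p4 ↦ False; p5 ↦ True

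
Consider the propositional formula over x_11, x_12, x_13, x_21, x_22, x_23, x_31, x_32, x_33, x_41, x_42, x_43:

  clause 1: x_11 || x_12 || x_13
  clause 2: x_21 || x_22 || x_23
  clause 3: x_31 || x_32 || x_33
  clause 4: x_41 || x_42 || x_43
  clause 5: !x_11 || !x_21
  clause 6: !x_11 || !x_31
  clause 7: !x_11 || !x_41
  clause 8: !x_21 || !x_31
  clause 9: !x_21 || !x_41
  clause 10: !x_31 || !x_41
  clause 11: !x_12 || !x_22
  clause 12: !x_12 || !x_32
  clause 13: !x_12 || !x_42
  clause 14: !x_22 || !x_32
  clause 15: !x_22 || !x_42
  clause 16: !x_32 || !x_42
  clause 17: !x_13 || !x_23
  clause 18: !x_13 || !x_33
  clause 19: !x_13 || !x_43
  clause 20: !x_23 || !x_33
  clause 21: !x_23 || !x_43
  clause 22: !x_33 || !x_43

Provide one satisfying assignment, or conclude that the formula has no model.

Try x_11 = false.
Try x_12 = true.
The clause (!x_22) is unit, so x_22 = false.
The clause (!x_32) is unit, so x_32 = false.
The clause (!x_42) is unit, so x_42 = false.
Try x_21 = true.
The clause (!x_31) is unit, so x_31 = false.
The clause (x_33) is unit, so x_33 = true.
The clause (!x_41) is unit, so x_41 = false.
The clause (x_43) is unit, so x_43 = true.
But (!x_43) is also a unit clause — contradiction.
That branch fails; take x_21 = false instead.
The clause (x_23) is unit, so x_23 = true.
The clause (!x_13) is unit, so x_13 = false.
The clause (!x_33) is unit, so x_33 = false.
The clause (x_31) is unit, so x_31 = true.
The clause (!x_41) is unit, so x_41 = false.
The clause (x_43) is unit, so x_43 = true.
But (!x_43) is also a unit clause — contradiction.
Both values of x_21 lead to a conflict.
That branch fails; take x_12 = false instead.
The clause (x_13) is unit, so x_13 = true.
The clause (!x_23) is unit, so x_23 = false.
The clause (!x_33) is unit, so x_33 = false.
The clause (!x_43) is unit, so x_43 = false.
Try x_21 = true.
The clause (!x_31) is unit, so x_31 = false.
The clause (x_32) is unit, so x_32 = true.
The clause (!x_41) is unit, so x_41 = false.
The clause (x_42) is unit, so x_42 = true.
But (!x_42) is also a unit clause — contradiction.
That branch fails; take x_21 = false instead.
The clause (x_22) is unit, so x_22 = true.
The clause (!x_32) is unit, so x_32 = false.
The clause (x_31) is unit, so x_31 = true.
The clause (!x_41) is unit, so x_41 = false.
The clause (x_42) is unit, so x_42 = true.
But (!x_42) is also a unit clause — contradiction.
Both values of x_21 lead to a conflict.
Both values of x_12 lead to a conflict.
That branch fails; take x_11 = true instead.
The clause (!x_21) is unit, so x_21 = false.
The clause (!x_31) is unit, so x_31 = false.
The clause (!x_41) is unit, so x_41 = false.
Try x_22 = true.
The clause (!x_12) is unit, so x_12 = false.
The clause (!x_32) is unit, so x_32 = false.
The clause (x_33) is unit, so x_33 = true.
The clause (!x_42) is unit, so x_42 = false.
The clause (x_43) is unit, so x_43 = true.
But (!x_43) is also a unit clause — contradiction.
That branch fails; take x_22 = false instead.
The clause (x_23) is unit, so x_23 = true.
The clause (!x_13) is unit, so x_13 = false.
The clause (!x_33) is unit, so x_33 = false.
The clause (x_32) is unit, so x_32 = true.
The clause (!x_12) is unit, so x_12 = false.
The clause (!x_42) is unit, so x_42 = false.
The clause (x_43) is unit, so x_43 = true.
But (!x_43) is also a unit clause — contradiction.
Both values of x_22 lead to a conflict.
Both values of x_11 lead to a conflict.

UNSATISFIABLE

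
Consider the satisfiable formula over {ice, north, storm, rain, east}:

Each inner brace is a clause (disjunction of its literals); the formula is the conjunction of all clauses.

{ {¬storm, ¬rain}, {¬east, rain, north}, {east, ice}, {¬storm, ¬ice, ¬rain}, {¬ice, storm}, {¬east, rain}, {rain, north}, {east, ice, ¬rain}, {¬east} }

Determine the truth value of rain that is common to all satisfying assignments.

False

Suppose rain = True.
(¬storm) alone gives storm = False.
(¬ice) alone gives ice = False.
(east) alone gives east = True.
Now (¬east) is unsatisfied and unit — conflict.
So every satisfying assignment has rain = False.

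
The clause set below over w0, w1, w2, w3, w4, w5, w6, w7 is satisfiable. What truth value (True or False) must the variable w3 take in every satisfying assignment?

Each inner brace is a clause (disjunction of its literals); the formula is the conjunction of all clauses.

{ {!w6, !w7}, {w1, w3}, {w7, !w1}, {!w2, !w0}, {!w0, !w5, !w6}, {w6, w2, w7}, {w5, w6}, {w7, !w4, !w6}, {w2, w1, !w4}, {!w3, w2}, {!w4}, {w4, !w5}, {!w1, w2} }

True

Suppose w3 = false.
Unit clause (w1) forces w1 = true.
Unit clause (w7) forces w7 = true.
Unit clause (!w6) forces w6 = false.
Unit clause (w5) forces w5 = true.
Unit clause (!w4) forces w4 = false.
Now (w4) is unsatisfied and unit — conflict.
So every satisfying assignment has w3 = True.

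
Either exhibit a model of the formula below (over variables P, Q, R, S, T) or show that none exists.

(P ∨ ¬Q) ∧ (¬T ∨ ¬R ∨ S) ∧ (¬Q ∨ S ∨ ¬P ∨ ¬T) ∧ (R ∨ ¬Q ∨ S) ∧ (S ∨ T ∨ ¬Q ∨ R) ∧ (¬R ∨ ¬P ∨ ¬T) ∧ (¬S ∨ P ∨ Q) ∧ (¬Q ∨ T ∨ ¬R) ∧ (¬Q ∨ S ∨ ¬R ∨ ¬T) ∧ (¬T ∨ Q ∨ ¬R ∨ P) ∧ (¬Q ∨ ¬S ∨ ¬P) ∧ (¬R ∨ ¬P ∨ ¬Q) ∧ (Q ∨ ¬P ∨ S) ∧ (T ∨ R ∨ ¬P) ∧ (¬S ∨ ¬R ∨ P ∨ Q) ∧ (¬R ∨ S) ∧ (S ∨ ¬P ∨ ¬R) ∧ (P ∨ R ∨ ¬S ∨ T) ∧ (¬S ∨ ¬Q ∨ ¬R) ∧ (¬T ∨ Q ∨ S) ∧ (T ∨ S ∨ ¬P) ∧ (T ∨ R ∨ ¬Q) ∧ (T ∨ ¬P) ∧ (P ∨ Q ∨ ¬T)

P: False,  Q: False,  R: False,  S: False,  T: False

Branch on P: set P = False.
From the singleton clause (¬Q), Q = False.
From the singleton clause (¬S), S = False.
From the singleton clause (¬R), R = False.
From the singleton clause (¬T), T = False.
This assignment satisfies each clause.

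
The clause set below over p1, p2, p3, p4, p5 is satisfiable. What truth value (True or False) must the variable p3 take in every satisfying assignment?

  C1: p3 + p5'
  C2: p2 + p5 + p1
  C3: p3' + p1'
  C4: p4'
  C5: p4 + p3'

Suppose p3 = 1.
From the singleton clause (p1'), p1 = 0.
From the singleton clause (p4'), p4 = 0.
But (p4) is also a unit clause — contradiction.
So every satisfying assignment has p3 = False.

False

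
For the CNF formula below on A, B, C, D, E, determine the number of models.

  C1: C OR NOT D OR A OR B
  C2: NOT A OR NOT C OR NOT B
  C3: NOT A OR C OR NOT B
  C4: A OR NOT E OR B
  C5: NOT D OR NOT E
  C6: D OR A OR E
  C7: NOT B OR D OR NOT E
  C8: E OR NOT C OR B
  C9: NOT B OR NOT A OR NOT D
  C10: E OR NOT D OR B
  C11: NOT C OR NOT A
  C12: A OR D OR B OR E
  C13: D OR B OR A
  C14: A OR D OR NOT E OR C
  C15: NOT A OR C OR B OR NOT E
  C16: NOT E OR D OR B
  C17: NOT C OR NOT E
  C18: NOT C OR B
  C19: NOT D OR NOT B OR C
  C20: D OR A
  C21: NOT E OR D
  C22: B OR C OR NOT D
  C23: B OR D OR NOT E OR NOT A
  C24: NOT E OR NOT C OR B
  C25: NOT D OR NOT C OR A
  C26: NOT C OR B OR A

There are 2^5 = 32 truth assignments over (A, B, C, D, E).
Split on E. With E = true, the clauses containing E are satisfied and NOT E drops from the rest; 0 of the 2^4 = 16 assignments to the other variables satisfy what remains.
With E = false, by the same count on the reduced clause set, 1 assignment works.
Total: 0 + 1 = 1.

1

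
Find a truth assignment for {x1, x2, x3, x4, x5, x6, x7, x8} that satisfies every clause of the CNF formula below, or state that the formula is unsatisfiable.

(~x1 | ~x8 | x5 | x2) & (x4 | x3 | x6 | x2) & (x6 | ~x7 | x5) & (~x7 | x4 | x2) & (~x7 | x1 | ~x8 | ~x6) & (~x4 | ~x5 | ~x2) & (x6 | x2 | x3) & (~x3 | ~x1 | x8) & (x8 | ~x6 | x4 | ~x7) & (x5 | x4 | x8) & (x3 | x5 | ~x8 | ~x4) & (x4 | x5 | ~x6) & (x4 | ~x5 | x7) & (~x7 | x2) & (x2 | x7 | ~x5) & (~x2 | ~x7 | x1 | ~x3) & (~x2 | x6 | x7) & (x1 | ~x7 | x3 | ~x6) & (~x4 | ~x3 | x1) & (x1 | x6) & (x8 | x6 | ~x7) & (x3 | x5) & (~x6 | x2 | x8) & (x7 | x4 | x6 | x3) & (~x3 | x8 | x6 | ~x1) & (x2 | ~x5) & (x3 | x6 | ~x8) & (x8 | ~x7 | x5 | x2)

x1 ↦ 1, x2 ↦ 1, x3 ↦ 0, x4 ↦ 0, x5 ↦ 1, x6 ↦ 1, x7 ↦ 1, x8 ↦ 1

Suppose x7 = 1.
(x2) alone gives x2 = 1.
Suppose x6 = 1.
Suppose x1 = 1.
Suppose x4 = 0.
(x8) alone gives x8 = 1.
(x5) alone gives x5 = 1.
No clause remains; x3 is free.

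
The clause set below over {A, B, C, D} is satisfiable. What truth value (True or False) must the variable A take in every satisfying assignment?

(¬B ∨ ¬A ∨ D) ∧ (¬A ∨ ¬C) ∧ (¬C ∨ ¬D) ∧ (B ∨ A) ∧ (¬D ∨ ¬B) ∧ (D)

Suppose A = False.
Unit clause (B) forces B = True.
Unit clause (¬D) forces D = False.
But (D) is also a unit clause — contradiction.
So every satisfying assignment has A = True.

True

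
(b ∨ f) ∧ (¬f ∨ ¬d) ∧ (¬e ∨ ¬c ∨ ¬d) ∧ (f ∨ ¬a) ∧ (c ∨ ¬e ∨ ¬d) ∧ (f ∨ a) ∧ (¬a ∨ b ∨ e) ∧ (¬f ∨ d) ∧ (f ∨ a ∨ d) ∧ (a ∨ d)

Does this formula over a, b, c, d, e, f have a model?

Unsatisfiable

Suppose b = True.
Suppose f = False.
From the singleton clause (¬a), a = False.
Now (a) is unsatisfied and unit — conflict.
Backtrack on f: now try f = True.
From the singleton clause (¬d), d = False.
Now (d) is unsatisfied and unit — conflict.
Neither f = True nor f = False works.
Backtrack on b: now try b = False.
From the singleton clause (f), f = True.
From the singleton clause (¬d), d = False.
Now (d) is unsatisfied and unit — conflict.
Neither b = True nor b = False works.
No assignment satisfies every clause.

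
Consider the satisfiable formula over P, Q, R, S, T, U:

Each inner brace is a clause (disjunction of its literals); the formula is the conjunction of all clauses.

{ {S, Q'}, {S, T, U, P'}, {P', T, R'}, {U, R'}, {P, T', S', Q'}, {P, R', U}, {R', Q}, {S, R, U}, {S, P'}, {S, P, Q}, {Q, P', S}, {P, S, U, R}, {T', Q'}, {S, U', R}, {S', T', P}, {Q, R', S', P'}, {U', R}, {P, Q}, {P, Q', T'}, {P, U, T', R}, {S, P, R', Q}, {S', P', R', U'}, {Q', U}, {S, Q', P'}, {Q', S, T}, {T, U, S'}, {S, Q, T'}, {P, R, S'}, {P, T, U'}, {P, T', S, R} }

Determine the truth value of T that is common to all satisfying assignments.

Suppose T = 0.
Branch on S: set S = 1.
Unit clause (U) forces U = 1.
Unit clause (R) forces R = 1.
Unit clause (P') forces P = 0.
But (P) is also a unit clause — contradiction.
So S must be the other value — set S = 0.
Unit clause (Q') forces Q = 0.
Unit clause (R') forces R = 0.
Unit clause (U) forces U = 1.
But (U') is also a unit clause — contradiction.
Either choice for S ends in contradiction.
So every satisfying assignment has T = True.

True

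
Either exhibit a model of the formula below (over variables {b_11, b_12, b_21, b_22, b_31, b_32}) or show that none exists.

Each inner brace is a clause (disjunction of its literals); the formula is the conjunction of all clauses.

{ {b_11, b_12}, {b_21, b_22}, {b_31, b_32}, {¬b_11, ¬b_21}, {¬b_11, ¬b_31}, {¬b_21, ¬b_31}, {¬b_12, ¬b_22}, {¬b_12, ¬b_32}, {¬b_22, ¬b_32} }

Suppose b_11 = True.
From the singleton clause (¬b_21), b_21 = False.
From the singleton clause (b_22), b_22 = True.
From the singleton clause (¬b_31), b_31 = False.
From the singleton clause (b_32), b_32 = True.
That conflicts with the unit clause (¬b_32).
So b_11 must be the other value — set b_11 = False.
From the singleton clause (b_12), b_12 = True.
From the singleton clause (¬b_22), b_22 = False.
From the singleton clause (b_21), b_21 = True.
From the singleton clause (¬b_31), b_31 = False.
From the singleton clause (b_32), b_32 = True.
That conflicts with the unit clause (¬b_32).
Either choice for b_11 ends in contradiction.

UNSATISFIABLE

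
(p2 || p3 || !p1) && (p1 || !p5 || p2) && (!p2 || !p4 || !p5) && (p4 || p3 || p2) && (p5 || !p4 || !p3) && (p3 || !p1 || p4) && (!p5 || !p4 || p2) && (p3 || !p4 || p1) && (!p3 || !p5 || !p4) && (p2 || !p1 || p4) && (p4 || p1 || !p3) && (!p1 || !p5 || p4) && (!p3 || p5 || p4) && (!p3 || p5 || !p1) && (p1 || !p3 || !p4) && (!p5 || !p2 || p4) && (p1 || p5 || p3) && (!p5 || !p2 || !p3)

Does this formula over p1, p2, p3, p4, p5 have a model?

Try p2 = true.
Try p4 = true.
From the singleton clause (!p5), p5 = false.
From the singleton clause (!p3), p3 = false.
From the singleton clause (p1), p1 = true.
This assignment satisfies each clause.
A satisfying assignment: p1=true, p2=true, p3=false, p4=true, p5=false.

Yes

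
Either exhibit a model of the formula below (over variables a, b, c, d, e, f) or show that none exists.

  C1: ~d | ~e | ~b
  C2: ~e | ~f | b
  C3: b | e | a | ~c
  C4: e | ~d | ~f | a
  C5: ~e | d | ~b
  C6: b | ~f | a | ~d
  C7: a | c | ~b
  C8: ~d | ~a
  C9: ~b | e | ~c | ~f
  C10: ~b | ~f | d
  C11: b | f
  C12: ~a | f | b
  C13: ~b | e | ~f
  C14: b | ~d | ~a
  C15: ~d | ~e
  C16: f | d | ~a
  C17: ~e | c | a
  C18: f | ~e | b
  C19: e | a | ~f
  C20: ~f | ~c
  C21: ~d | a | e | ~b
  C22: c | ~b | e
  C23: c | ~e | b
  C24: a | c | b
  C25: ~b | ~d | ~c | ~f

Branch on d: set d = 0.
Branch on e: set e = 0.
Branch on b: set b = 1.
From the singleton clause (~f), f = 0.
From the singleton clause (~a), a = 0.
From the singleton clause (c), c = 1.
All clauses are satisfied.

a=0; b=1; c=1; d=0; e=0; f=0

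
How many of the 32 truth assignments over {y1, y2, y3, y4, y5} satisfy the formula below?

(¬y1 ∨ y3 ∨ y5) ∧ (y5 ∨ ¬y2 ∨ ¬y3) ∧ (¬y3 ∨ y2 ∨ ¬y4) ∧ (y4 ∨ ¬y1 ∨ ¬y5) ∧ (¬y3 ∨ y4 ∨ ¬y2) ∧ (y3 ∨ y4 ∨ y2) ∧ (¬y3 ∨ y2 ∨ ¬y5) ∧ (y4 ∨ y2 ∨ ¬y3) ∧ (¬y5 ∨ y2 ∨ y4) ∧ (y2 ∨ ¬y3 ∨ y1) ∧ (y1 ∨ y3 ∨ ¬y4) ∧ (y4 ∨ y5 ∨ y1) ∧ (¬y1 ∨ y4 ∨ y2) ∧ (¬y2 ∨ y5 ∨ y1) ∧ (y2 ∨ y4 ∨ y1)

There are 2^5 = 32 truth assignments over (y1, y2, y3, y4, y5).
Split on y3. With y3 = True, the clauses containing y3 are satisfied and ¬y3 drops from the rest; 2 of the 2^4 = 16 assignments to the other variables satisfy what remains.
With y3 = False, by the same count on the reduced clause set, 3 assignments work.
(One model: y1=F, y2=T, y3=F, y4=F, y5=T.)
Total: 2 + 3 = 5.

5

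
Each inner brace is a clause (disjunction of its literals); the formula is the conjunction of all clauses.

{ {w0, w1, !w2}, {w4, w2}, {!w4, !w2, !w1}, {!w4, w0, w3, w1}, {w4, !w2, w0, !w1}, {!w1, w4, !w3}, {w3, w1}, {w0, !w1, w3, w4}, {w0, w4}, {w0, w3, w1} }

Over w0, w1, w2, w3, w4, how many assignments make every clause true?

There are 2^5 = 32 truth assignments over (w0, w1, w2, w3, w4).
Split on w3. With w3 = true, the clauses containing w3 are satisfied and !w3 drops from the rest; 6 of the 2^4 = 16 assignments to the other variables satisfy what remains.
With w3 = false, by the same count on the reduced clause set, 3 assignments work.
(One model: w0=F, w1=F, w2=F, w3=T, w4=T.)
Total: 6 + 3 = 9.

9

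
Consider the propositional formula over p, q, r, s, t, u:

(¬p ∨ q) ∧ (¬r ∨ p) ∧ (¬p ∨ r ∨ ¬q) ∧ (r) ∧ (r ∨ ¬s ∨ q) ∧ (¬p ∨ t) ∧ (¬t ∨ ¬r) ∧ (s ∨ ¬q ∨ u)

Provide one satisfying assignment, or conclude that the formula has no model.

UNSATISFIABLE

The clause (r) is unit, so r = True.
The clause (p) is unit, so p = True.
The clause (q) is unit, so q = True.
The clause (t) is unit, so t = True.
Now (¬t) is unsatisfied and unit — conflict.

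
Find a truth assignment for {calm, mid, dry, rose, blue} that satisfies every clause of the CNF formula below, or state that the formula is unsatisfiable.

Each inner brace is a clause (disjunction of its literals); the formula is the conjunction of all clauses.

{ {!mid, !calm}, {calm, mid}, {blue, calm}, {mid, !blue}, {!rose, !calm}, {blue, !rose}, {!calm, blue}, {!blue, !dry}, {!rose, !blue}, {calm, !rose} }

calm=false; mid=true; dry=false; rose=false; blue=true

Try mid = true.
Unit clause (!calm) forces calm = false.
Unit clause (blue) forces blue = true.
Unit clause (!dry) forces dry = false.
Unit clause (!rose) forces rose = false.
Every clause now holds.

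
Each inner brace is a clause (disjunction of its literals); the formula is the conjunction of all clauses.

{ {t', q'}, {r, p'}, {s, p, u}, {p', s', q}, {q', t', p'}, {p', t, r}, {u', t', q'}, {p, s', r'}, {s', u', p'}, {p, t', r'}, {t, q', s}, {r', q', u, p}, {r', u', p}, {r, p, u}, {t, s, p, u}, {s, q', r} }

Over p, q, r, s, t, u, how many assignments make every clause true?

There are 2^6 = 64 truth assignments over (p, q, r, s, t, u).
Split on t. With t = 1, the clauses containing t are satisfied and t' drops from the rest; 4 of the 2^5 = 32 assignments to the other variables satisfy what remains.
With t = 0, by the same count on the reduced clause set, 6 assignments work.
(One model: p=F, q=F, r=F, s=F, t=F, u=T.)
Total: 4 + 6 = 10.

10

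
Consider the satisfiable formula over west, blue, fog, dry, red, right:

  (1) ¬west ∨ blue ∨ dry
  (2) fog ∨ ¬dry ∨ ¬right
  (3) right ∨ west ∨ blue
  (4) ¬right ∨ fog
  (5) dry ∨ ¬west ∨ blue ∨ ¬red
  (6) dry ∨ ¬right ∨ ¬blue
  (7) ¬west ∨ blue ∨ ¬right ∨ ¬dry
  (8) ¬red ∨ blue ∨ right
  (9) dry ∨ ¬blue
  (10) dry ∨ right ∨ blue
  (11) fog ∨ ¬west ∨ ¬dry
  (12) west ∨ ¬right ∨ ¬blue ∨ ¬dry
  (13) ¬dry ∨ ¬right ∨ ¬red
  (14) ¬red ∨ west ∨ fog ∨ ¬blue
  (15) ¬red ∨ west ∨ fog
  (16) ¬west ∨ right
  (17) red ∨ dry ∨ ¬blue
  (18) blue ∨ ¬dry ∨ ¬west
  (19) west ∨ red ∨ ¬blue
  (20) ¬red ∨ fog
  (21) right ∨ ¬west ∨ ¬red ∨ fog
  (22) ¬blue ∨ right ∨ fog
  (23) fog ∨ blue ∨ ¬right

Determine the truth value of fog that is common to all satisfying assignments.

Suppose fog = False.
From the singleton clause (¬right), right = False.
From the singleton clause (¬west), west = False.
From the singleton clause (blue), blue = True.
Now (¬blue) is unsatisfied and unit — conflict.
So every satisfying assignment has fog = True.

True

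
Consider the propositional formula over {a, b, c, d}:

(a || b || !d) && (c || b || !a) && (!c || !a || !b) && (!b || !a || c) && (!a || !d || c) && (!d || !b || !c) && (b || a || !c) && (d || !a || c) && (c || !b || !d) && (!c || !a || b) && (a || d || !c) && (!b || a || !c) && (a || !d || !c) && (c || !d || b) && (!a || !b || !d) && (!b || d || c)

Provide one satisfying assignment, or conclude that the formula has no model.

Try a = false.
Try b = false.
(!d) alone gives d = false.
(!c) alone gives c = false.
All clauses are satisfied.

a ↦ false, b ↦ false, c ↦ false, d ↦ false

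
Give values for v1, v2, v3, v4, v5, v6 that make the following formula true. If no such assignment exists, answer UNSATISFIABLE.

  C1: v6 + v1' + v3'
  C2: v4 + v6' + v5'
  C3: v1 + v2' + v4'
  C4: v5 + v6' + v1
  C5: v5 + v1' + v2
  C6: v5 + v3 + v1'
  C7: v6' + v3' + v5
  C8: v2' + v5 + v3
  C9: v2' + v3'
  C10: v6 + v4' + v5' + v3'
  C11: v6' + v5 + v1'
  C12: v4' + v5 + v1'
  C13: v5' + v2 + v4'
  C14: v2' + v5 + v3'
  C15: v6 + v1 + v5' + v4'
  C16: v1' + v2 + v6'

v1=0; v2=0; v3=1; v4=0; v5=1; v6=0

Case v2 = 0:
Case v5 = 1:
Unit clause (v4') forces v4 = 0.
Unit clause (v6') forces v6 = 0.
Case v1 = 0:
Every clause is now satisfied; v3 is unconstrained.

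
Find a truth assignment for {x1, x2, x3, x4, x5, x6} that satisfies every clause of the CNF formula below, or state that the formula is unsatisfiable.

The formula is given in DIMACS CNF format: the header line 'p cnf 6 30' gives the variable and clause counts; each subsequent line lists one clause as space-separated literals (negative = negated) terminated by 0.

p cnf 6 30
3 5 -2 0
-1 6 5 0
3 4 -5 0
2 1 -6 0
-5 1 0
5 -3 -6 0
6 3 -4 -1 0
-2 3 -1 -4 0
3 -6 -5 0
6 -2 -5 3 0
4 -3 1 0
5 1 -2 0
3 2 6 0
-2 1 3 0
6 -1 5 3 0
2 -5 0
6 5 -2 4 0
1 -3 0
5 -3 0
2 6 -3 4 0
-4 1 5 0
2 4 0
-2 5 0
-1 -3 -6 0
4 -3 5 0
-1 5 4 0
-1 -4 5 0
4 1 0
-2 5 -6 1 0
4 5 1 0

Try x5 = True.
(x1) alone gives x1 = True.
(x2) alone gives x2 = True.
Try x3 = True.
(¬x6) alone gives x6 = False.
Every clause is now satisfied; x4 is unconstrained.

x1: True,  x2: True,  x3: True,  x4: True,  x5: True,  x6: False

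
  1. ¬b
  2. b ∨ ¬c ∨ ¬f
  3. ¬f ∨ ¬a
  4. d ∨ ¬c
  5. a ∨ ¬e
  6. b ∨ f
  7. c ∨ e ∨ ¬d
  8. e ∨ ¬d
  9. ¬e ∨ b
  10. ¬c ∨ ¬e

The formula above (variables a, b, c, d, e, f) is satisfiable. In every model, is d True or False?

Suppose d = True.
From the singleton clause (¬b), b = False.
From the singleton clause (f), f = True.
From the singleton clause (¬c), c = False.
From the singleton clause (¬a), a = False.
From the singleton clause (¬e), e = False.
Now (e) is unsatisfied and unit — conflict.
So every satisfying assignment has d = False.

False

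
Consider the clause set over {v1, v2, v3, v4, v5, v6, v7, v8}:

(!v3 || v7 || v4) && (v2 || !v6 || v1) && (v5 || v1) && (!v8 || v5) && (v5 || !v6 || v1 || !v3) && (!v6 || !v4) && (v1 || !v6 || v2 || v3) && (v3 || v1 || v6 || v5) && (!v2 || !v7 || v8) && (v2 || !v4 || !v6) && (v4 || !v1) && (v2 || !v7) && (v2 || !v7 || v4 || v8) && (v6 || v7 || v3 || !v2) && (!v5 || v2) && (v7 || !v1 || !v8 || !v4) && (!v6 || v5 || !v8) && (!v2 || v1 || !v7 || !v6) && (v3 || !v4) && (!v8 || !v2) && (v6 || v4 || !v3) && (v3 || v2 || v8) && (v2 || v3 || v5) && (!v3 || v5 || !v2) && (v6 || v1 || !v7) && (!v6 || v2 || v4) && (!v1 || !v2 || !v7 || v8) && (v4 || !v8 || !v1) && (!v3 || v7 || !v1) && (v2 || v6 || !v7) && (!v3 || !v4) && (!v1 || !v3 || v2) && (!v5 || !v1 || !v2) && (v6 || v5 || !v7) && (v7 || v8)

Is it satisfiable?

No, unsatisfiable

Case v5 = true:
From the singleton clause (v2), v2 = true.
From the singleton clause (!v8), v8 = false.
From the singleton clause (!v7), v7 = false.
But (v7) is also a unit clause — contradiction.
Undo v5 and try v5 = false.
From the singleton clause (v1), v1 = true.
From the singleton clause (!v8), v8 = false.
From the singleton clause (v4), v4 = true.
From the singleton clause (!v6), v6 = false.
From the singleton clause (v3), v3 = true.
But (!v3) is also a unit clause — contradiction.
Either choice for v5 ends in contradiction.
No assignment satisfies every clause.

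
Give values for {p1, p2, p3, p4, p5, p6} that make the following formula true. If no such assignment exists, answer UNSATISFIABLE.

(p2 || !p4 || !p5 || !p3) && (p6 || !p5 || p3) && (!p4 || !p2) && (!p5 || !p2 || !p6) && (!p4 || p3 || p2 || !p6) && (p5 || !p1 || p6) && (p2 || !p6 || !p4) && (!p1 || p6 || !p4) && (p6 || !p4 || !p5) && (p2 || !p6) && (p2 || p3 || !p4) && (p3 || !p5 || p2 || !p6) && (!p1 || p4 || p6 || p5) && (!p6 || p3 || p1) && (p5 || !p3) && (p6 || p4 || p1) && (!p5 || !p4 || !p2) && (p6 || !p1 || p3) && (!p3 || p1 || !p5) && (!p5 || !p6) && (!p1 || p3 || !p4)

p1: true; p2: true; p3: true; p4: false; p5: true; p6: false

Try p4 = false.
Try p2 = true.
Try p5 = true.
(!p6) alone gives p6 = false.
(p3) alone gives p3 = true.
(p1) alone gives p1 = true.
Every clause now holds.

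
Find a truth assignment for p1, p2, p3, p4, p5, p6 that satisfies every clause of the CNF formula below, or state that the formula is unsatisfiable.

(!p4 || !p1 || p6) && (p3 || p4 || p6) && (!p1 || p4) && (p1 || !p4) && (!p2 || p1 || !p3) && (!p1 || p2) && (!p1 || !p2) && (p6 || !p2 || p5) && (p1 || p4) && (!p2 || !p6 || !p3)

UNSATISFIABLE

Case p1 = false:
The clause (!p4) is unit, so p4 = false.
Now (p4) is unsatisfied and unit — conflict.
Backtrack on p1: now try p1 = true.
The clause (p4) is unit, so p4 = true.
The clause (p6) is unit, so p6 = true.
The clause (p2) is unit, so p2 = true.
Now (!p2) is unsatisfied and unit — conflict.
Either choice for p1 ends in contradiction.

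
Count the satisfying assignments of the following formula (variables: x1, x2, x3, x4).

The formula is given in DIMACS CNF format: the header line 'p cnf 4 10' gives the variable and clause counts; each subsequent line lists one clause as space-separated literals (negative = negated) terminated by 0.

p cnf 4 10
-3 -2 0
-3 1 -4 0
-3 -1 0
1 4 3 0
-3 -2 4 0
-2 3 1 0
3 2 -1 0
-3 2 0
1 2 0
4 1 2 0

There are 2^4 = 16 truth assignments over (x1, x2, x3, x4).
Check each against the 10 clauses (columns in the order x1, x2, x3, x4):
  F F F F  ✗ fails (x1 ∨ x4 ∨ x3)
  F F F T  ✗ fails (x1 ∨ x2)
  F F T F  ✗ fails (¬x3 ∨ x2)
  F F T T  ✗ fails (¬x3 ∨ x1 ∨ ¬x4)
  F T F F  ✗ fails (x1 ∨ x4 ∨ x3)
  F T F T  ✗ fails (¬x2 ∨ x3 ∨ x1)
  F T T F  ✗ fails (¬x3 ∨ ¬x2)
  F T T T  ✗ fails (¬x3 ∨ ¬x2)
  T F F F  ✗ fails (x3 ∨ x2 ∨ ¬x1)
  T F F T  ✗ fails (x3 ∨ x2 ∨ ¬x1)
  T F T F  ✗ fails (¬x3 ∨ ¬x1)
  T F T T  ✗ fails (¬x3 ∨ ¬x1)
  T T F F  ✓ satisfies all
  T T F T  ✓ satisfies all
  T T T F  ✗ fails (¬x3 ∨ ¬x2)
  T T T T  ✗ fails (¬x3 ∨ ¬x2)
2 of the 16 rows are models.

2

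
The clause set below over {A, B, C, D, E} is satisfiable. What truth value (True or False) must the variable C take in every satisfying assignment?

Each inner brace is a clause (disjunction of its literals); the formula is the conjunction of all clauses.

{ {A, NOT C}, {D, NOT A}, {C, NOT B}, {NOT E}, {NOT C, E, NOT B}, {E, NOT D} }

False

Suppose C = true.
Unit clause (A) forces A = true.
Unit clause (D) forces D = true.
Unit clause (NOT E) forces E = false.
Now (E) is unsatisfied and unit — conflict.
So every satisfying assignment has C = False.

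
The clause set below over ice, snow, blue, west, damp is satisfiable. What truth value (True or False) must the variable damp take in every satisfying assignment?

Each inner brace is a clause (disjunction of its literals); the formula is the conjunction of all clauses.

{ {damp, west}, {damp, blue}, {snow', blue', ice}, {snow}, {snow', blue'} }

Suppose damp = 0.
From the singleton clause (west), west = 1.
From the singleton clause (blue), blue = 1.
From the singleton clause (snow), snow = 1.
Now (snow') is unsatisfied and unit — conflict.
So every satisfying assignment has damp = True.

True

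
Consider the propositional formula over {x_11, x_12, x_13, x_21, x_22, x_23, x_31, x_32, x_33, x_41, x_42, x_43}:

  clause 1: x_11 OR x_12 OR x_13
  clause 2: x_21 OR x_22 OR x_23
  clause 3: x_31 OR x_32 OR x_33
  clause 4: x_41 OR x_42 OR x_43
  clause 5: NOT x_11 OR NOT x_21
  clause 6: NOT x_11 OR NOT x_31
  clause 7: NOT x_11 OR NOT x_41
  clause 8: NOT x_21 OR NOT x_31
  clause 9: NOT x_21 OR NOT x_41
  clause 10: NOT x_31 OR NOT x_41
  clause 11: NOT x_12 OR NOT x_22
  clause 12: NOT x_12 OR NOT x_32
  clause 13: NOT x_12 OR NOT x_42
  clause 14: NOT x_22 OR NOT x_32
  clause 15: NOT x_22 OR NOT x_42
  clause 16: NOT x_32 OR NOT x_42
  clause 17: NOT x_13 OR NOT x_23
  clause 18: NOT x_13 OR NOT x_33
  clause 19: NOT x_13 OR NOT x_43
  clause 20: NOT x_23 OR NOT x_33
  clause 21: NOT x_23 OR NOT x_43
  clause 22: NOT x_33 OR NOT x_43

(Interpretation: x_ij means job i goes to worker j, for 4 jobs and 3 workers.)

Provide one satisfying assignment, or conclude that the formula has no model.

UNSATISFIABLE

Suppose x_11 = false.
Suppose x_12 = true.
From the singleton clause (NOT x_22), x_22 = false.
From the singleton clause (NOT x_32), x_32 = false.
From the singleton clause (NOT x_42), x_42 = false.
Suppose x_21 = true.
From the singleton clause (NOT x_31), x_31 = false.
From the singleton clause (x_33), x_33 = true.
From the singleton clause (NOT x_41), x_41 = false.
From the singleton clause (x_43), x_43 = true.
Now (NOT x_43) is unsatisfied and unit — conflict.
Backtrack on x_21: now try x_21 = false.
From the singleton clause (x_23), x_23 = true.
From the singleton clause (NOT x_13), x_13 = false.
From the singleton clause (NOT x_33), x_33 = false.
From the singleton clause (x_31), x_31 = true.
From the singleton clause (NOT x_41), x_41 = false.
From the singleton clause (x_43), x_43 = true.
Now (NOT x_43) is unsatisfied and unit — conflict.
Both values of x_21 lead to a conflict.
Backtrack on x_12: now try x_12 = false.
From the singleton clause (x_13), x_13 = true.
From the singleton clause (NOT x_23), x_23 = false.
From the singleton clause (NOT x_33), x_33 = false.
From the singleton clause (NOT x_43), x_43 = false.
Suppose x_21 = true.
From the singleton clause (NOT x_31), x_31 = false.
From the singleton clause (x_32), x_32 = true.
From the singleton clause (NOT x_41), x_41 = false.
From the singleton clause (x_42), x_42 = true.
Now (NOT x_42) is unsatisfied and unit — conflict.
Backtrack on x_21: now try x_21 = false.
From the singleton clause (x_22), x_22 = true.
From the singleton clause (NOT x_32), x_32 = false.
From the singleton clause (x_31), x_31 = true.
From the singleton clause (NOT x_41), x_41 = false.
From the singleton clause (x_42), x_42 = true.
Now (NOT x_42) is unsatisfied and unit — conflict.
Both values of x_21 lead to a conflict.
Both values of x_12 lead to a conflict.
Backtrack on x_11: now try x_11 = true.
From the singleton clause (NOT x_21), x_21 = false.
From the singleton clause (NOT x_31), x_31 = false.
From the singleton clause (NOT x_41), x_41 = false.
Suppose x_22 = true.
From the singleton clause (NOT x_12), x_12 = false.
From the singleton clause (NOT x_32), x_32 = false.
From the singleton clause (x_33), x_33 = true.
From the singleton clause (NOT x_42), x_42 = false.
From the singleton clause (x_43), x_43 = true.
Now (NOT x_43) is unsatisfied and unit — conflict.
Backtrack on x_22: now try x_22 = false.
From the singleton clause (x_23), x_23 = true.
From the singleton clause (NOT x_13), x_13 = false.
From the singleton clause (NOT x_33), x_33 = false.
From the singleton clause (x_32), x_32 = true.
From the singleton clause (NOT x_12), x_12 = false.
From the singleton clause (NOT x_42), x_42 = false.
From the singleton clause (x_43), x_43 = true.
Now (NOT x_43) is unsatisfied and unit — conflict.
Both values of x_22 lead to a conflict.
Both values of x_11 lead to a conflict.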